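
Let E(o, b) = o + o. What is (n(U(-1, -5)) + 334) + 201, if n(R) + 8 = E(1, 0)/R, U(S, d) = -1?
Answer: 525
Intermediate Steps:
E(o, b) = 2*o
n(R) = -8 + 2/R (n(R) = -8 + (2*1)/R = -8 + 2/R)
(n(U(-1, -5)) + 334) + 201 = ((-8 + 2/(-1)) + 334) + 201 = ((-8 + 2*(-1)) + 334) + 201 = ((-8 - 2) + 334) + 201 = (-10 + 334) + 201 = 324 + 201 = 525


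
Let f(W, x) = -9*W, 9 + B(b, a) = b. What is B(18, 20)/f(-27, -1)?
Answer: 1/27 ≈ 0.037037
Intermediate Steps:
B(b, a) = -9 + b
B(18, 20)/f(-27, -1) = (-9 + 18)/((-9*(-27))) = 9/243 = 9*(1/243) = 1/27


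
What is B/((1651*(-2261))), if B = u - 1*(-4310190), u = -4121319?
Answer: -188871/3732911 ≈ -0.050596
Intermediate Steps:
B = 188871 (B = -4121319 - 1*(-4310190) = -4121319 + 4310190 = 188871)
B/((1651*(-2261))) = 188871/((1651*(-2261))) = 188871/(-3732911) = 188871*(-1/3732911) = -188871/3732911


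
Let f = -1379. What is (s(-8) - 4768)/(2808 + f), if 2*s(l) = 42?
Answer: -4747/1429 ≈ -3.3219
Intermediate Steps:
s(l) = 21 (s(l) = (½)*42 = 21)
(s(-8) - 4768)/(2808 + f) = (21 - 4768)/(2808 - 1379) = -4747/1429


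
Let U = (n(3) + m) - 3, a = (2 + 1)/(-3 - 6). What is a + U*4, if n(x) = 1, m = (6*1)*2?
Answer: 119/3 ≈ 39.667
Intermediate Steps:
m = 12 (m = 6*2 = 12)
a = -1/3 (a = 3/(-9) = 3*(-1/9) = -1/3 ≈ -0.33333)
U = 10 (U = (1 + 12) - 3 = 13 - 3 = 10)
a + U*4 = -1/3 + 10*4 = -1/3 + 40 = 119/3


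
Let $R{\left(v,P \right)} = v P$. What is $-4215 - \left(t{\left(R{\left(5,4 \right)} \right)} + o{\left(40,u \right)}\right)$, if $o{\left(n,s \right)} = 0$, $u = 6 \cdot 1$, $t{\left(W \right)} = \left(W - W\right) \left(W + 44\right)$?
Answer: $-4215$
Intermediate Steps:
$R{\left(v,P \right)} = P v$
$t{\left(W \right)} = 0$ ($t{\left(W \right)} = 0 \left(44 + W\right) = 0$)
$u = 6$
$-4215 - \left(t{\left(R{\left(5,4 \right)} \right)} + o{\left(40,u \right)}\right) = -4215 - \left(0 + 0\right) = -4215 - 0 = -4215 + 0 = -4215$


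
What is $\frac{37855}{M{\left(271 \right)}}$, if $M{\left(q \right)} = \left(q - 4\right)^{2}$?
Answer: $\frac{37855}{71289} \approx 0.53101$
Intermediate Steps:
$M{\left(q \right)} = \left(-4 + q\right)^{2}$
$\frac{37855}{M{\left(271 \right)}} = \frac{37855}{\left(-4 + 271\right)^{2}} = \frac{37855}{267^{2}} = \frac{37855}{71289}$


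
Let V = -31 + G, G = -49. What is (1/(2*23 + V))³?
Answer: -1/39304 ≈ -2.5443e-5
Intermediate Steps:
V = -80 (V = -31 - 49 = -80)
(1/(2*23 + V))³ = (1/(2*23 - 80))³ = (1/(46 - 80))³ = (1/(-34))³ = (-1/34)³ = -1/39304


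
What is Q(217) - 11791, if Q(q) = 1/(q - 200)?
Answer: -200446/17 ≈ -11791.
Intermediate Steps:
Q(q) = 1/(-200 + q)
Q(217) - 11791 = 1/(-200 + 217) - 11791 = 1/17 - 11791 = -200446/17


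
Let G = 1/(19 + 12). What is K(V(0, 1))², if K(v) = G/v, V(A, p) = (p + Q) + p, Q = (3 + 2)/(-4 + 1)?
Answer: 9/961 ≈ 0.0093652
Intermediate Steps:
Q = -5/3 (Q = 5/(-3) = 5*(-⅓) = -5/3 ≈ -1.6667)
G = 1/31 ≈ 0.032258
V(A, p) = -5/3 + 2*p (V(A, p) = (p - 5/3) + p = (-5/3 + p) + p = -5/3 + 2*p)
K(v) = 1/(31*v)
K(V(0, 1))² = (1/(31*(-5/3 + 2*1)))² = (1/(31*(-5/3 + 2)))² = (1/(31*(⅓)))² = ((1/31)*3)² = (3/31)² = 9/961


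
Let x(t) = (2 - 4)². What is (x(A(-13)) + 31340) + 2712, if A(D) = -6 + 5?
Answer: 34056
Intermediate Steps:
A(D) = -1
x(t) = 4 (x(t) = (-2)² = 4)
(x(A(-13)) + 31340) + 2712 = (4 + 31340) + 2712 = 31344 + 2712 = 34056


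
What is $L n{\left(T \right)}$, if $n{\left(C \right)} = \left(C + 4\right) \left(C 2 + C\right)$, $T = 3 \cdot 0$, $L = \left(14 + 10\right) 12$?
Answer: $0$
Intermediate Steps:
$L = 288$ ($L = 24 \cdot 12 = 288$)
$T = 0$
$n{\left(C \right)} = 3 C \left(4 + C\right)$ ($n{\left(C \right)} = \left(4 + C\right) \left(2 C + C\right) = \left(4 + C\right) 3 C = 3 C \left(4 + C\right)$)
$L n{\left(T \right)} = 288 \cdot 3 \cdot 0 \left(4 + 0\right) = 288 \cdot 3 \cdot 0 \cdot 4 = 288 \cdot 0 = 0$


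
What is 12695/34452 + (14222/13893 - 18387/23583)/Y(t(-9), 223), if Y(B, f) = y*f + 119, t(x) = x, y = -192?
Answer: 1793838014214035/4868236768174164 ≈ 0.36848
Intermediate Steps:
Y(B, f) = 119 - 192*f (Y(B, f) = -192*f + 119 = 119 - 192*f)
12695/34452 + (14222/13893 - 18387/23583)/Y(t(-9), 223) = 12695/34452 + (14222/13893 - 18387/23583)/(119 - 192*223) = 12695*(1/34452) + (14222*(1/13893) - 18387*1/23583)/(119 - 42816) = 12695/34452 + (14222/13893 - 6129/7861)/(-42697) = 12695/34452 + (26648945/109212873)*(-1/42697) = 12695/34452 - 26648945/4663062038481 = 1793838014214035/4868236768174164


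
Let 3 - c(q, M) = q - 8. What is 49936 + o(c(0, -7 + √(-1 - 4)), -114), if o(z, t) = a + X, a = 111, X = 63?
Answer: 50110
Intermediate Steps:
c(q, M) = 11 - q (c(q, M) = 3 - (q - 8) = 3 - (-8 + q) = 3 + (8 - q) = 11 - q)
o(z, t) = 174 (o(z, t) = 111 + 63 = 174)
49936 + o(c(0, -7 + √(-1 - 4)), -114) = 49936 + 174 = 50110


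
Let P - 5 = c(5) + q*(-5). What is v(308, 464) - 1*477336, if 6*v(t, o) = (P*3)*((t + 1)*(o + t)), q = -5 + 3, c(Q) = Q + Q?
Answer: 2504514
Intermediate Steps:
c(Q) = 2*Q
q = -2
P = 25 (P = 5 + (2*5 - 2*(-5)) = 5 + (10 + 10) = 5 + 20 = 25)
v(t, o) = 25*(1 + t)*(o + t)/2 (v(t, o) = ((25*3)*((t + 1)*(o + t)))/6 = (75*((1 + t)*(o + t)))/6 = (75*(1 + t)*(o + t))/6 = 25*(1 + t)*(o + t)/2)
v(308, 464) - 1*477336 = ((25/2)*464 + (25/2)*308 + (25/2)*308² + (25/2)*464*308) - 1*477336 = (5800 + 3850 + (25/2)*94864 + 1786400) - 477336 = (5800 + 3850 + 1185800 + 1786400) - 477336 = 2981850 - 477336 = 2504514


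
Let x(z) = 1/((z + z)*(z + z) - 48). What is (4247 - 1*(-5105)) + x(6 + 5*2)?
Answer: 9127553/976 ≈ 9352.0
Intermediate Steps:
x(z) = 1/(-48 + 4*z²) (x(z) = 1/((2*z)*(2*z) - 48) = 1/(4*z² - 48) = 1/(-48 + 4*z²))
(4247 - 1*(-5105)) + x(6 + 5*2) = (4247 - 1*(-5105)) + 1/(4*(-12 + (6 + 5*2)²)) = (4247 + 5105) + 1/(4*(-12 + (6 + 10)²)) = 9352 + 1/(4*(-12 + 16²)) = 9352 + 1/(4*(-12 + 256)) = 9352 + (¼)/244 = 9352 + (¼)*(1/244) = 9352 + 1/976 = 9127553/976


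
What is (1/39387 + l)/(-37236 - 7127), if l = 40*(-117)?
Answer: 184331159/1747325481 ≈ 0.10549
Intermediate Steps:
l = -4680
(1/39387 + l)/(-37236 - 7127) = (1/39387 - 4680)/(-37236 - 7127) = (1/39387 - 4680)/(-44363) = -184331159/39387*(-1/44363) = 184331159/1747325481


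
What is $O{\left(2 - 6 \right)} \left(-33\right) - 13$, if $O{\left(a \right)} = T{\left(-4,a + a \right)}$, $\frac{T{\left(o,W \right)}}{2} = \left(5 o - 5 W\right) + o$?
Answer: $-1069$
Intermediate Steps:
$T{\left(o,W \right)} = - 10 W + 12 o$ ($T{\left(o,W \right)} = 2 \left(\left(5 o - 5 W\right) + o\right) = 2 \left(\left(- 5 W + 5 o\right) + o\right) = 2 \left(- 5 W + 6 o\right) = - 10 W + 12 o$)
$O{\left(a \right)} = -48 - 20 a$ ($O{\left(a \right)} = - 10 \left(a + a\right) + 12 \left(-4\right) = - 10 \cdot 2 a - 48 = - 20 a - 48 = -48 - 20 a$)
$O{\left(2 - 6 \right)} \left(-33\right) - 13 = \left(-48 - 20 \left(2 - 6\right)\right) \left(-33\right) - 13 = \left(-48 - -80\right) \left(-33\right) - 13 = \left(-48 + 80\right) \left(-33\right) - 13 = 32 \left(-33\right) - 13 = -1056 - 13 = -1069$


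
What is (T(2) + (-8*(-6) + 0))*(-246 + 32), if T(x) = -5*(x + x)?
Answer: -5992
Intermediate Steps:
T(x) = -10*x
(T(2) + (-8*(-6) + 0))*(-246 + 32) = (-10*2 + (-8*(-6) + 0))*(-246 + 32) = (-20 + (48 + 0))*(-214) = (-20 + 48)*(-214) = 28*(-214) = -5992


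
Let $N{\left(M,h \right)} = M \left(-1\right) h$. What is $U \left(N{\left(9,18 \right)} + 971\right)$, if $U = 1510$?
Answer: $1221590$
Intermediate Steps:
$N{\left(M,h \right)} = - M h$
$U \left(N{\left(9,18 \right)} + 971\right) = 1510 \left(\left(-1\right) 9 \cdot 18 + 971\right) = 1510 \left(-162 + 971\right) = 1510 \cdot 809 = 1221590$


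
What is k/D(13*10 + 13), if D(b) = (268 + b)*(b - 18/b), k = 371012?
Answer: 53054716/8397141 ≈ 6.3182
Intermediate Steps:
k/D(13*10 + 13) = 371012/(-18 + (13*10 + 13)² - 4824/(13*10 + 13) + 268*(13*10 + 13)) = 371012/(-18 + (130 + 13)² - 4824/(130 + 13) + 268*(130 + 13)) = 371012/(-18 + 143² - 4824/143 + 268*143) = 371012/(-18 + 20449 - 4824*1/143 + 38324) = 371012/(-18 + 20449 - 4824/143 + 38324) = 371012/(8397141/143) = 371012*(143/8397141) = 53054716/8397141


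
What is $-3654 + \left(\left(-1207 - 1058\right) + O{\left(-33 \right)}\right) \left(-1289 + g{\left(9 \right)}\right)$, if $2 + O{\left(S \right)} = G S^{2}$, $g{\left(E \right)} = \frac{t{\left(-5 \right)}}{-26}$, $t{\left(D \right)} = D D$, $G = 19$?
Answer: $- \frac{309008770}{13} \approx -2.377 \cdot 10^{7}$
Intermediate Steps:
$t{\left(D \right)} = D^{2}$
$g{\left(E \right)} = - \frac{25}{26}$ ($g{\left(E \right)} = \frac{\left(-5\right)^{2}}{-26} = 25 \left(- \frac{1}{26}\right) = - \frac{25}{26}$)
$O{\left(S \right)} = -2 + 19 S^{2}$
$-3654 + \left(\left(-1207 - 1058\right) + O{\left(-33 \right)}\right) \left(-1289 + g{\left(9 \right)}\right) = -3654 + \left(\left(-1207 - 1058\right) - \left(2 - 19 \left(-33\right)^{2}\right)\right) \left(-1289 - \frac{25}{26}\right) = -3654 + \left(-2265 + \left(-2 + 19 \cdot 1089\right)\right) \left(- \frac{33539}{26}\right) = -3654 + \left(-2265 + \left(-2 + 20691\right)\right) \left(- \frac{33539}{26}\right) = -3654 + \left(-2265 + 20689\right) \left(- \frac{33539}{26}\right) = -3654 + 18424 \left(- \frac{33539}{26}\right) = -3654 - \frac{308961268}{13} = - \frac{309008770}{13}$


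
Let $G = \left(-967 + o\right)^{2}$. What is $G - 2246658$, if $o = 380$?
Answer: $-1902089$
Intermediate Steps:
$G = 344569$ ($G = \left(-967 + 380\right)^{2} = \left(-587\right)^{2} = 344569$)
$G - 2246658 = 344569 - 2246658 = -1902089$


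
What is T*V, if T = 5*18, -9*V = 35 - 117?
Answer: 820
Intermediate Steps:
V = 82/9 (V = -(35 - 117)/9 = -1/9*(-82) = 82/9 ≈ 9.1111)
T = 90
T*V = 90*(82/9) = 820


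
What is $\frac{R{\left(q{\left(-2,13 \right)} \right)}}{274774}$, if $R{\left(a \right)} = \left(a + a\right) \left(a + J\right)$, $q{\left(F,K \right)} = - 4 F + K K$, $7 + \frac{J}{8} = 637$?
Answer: $\frac{923409}{137387} \approx 6.7212$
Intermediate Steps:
$J = 5040$ ($J = -56 + 8 \cdot 637 = -56 + 5096 = 5040$)
$q{\left(F,K \right)} = K^{2} - 4 F$ ($q{\left(F,K \right)} = - 4 F + K^{2} = K^{2} - 4 F$)
$R{\left(a \right)} = 2 a \left(5040 + a\right)$ ($R{\left(a \right)} = \left(a + a\right) \left(a + 5040\right) = 2 a \left(5040 + a\right)$)
$\frac{R{\left(q{\left(-2,13 \right)} \right)}}{274774} = \frac{2 \left(13^{2} - -8\right) \left(5040 - \left(-8 - 13^{2}\right)\right)}{274774} = 2 \left(169 + 8\right) \left(5040 + \left(169 + 8\right)\right) \frac{1}{274774} = 2 \cdot 177 \left(5040 + 177\right) \frac{1}{274774} = 2 \cdot 177 \cdot 5217 \cdot \frac{1}{274774} = 1846818 \cdot \frac{1}{274774} = \frac{923409}{137387}$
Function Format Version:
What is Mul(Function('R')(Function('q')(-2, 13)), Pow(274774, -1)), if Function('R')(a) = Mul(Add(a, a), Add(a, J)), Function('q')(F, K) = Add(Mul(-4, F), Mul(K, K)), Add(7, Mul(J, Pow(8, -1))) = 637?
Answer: Rational(923409, 137387) ≈ 6.7212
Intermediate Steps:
J = 5040 (J = Add(-56, Mul(8, 637)) = Add(-56, 5096) = 5040)
Function('q')(F, K) = Add(Pow(K, 2), Mul(-4, F)) (Function('q')(F, K) = Add(Mul(-4, F), Pow(K, 2)) = Add(Pow(K, 2), Mul(-4, F)))
Function('R')(a) = Mul(2, a, Add(5040, a)) (Function('R')(a) = Mul(Add(a, a), Add(a, 5040)) = Mul(Mul(2, a), Add(5040, a)) = Mul(2, a, Add(5040, a)))
Mul(Function('R')(Function('q')(-2, 13)), Pow(274774, -1)) = Mul(Mul(2, Add(Pow(13, 2), Mul(-4, -2)), Add(5040, Add(Pow(13, 2), Mul(-4, -2)))), Pow(274774, -1)) = Mul(Mul(2, Add(169, 8), Add(5040, Add(169, 8))), Rational(1, 274774)) = Mul(Mul(2, 177, Add(5040, 177)), Rational(1, 274774)) = Mul(Mul(2, 177, 5217), Rational(1, 274774)) = Mul(1846818, Rational(1, 274774)) = Rational(923409, 137387)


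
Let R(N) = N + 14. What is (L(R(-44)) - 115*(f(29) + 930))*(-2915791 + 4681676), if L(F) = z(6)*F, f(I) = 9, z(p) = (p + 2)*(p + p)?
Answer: -195774840525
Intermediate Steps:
R(N) = 14 + N
z(p) = 2*p*(2 + p) (z(p) = (2 + p)*(2*p) = 2*p*(2 + p))
L(F) = 96*F (L(F) = (2*6*(2 + 6))*F = (2*6*8)*F = 96*F)
(L(R(-44)) - 115*(f(29) + 930))*(-2915791 + 4681676) = (96*(14 - 44) - 115*(9 + 930))*(-2915791 + 4681676) = (96*(-30) - 115*939)*1765885 = (-2880 - 107985)*1765885 = -110865*1765885 = -195774840525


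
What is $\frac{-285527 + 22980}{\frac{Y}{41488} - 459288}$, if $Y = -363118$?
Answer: $\frac{5446274968}{9527651831} \approx 0.57163$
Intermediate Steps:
$\frac{-285527 + 22980}{\frac{Y}{41488} - 459288} = \frac{-285527 + 22980}{- \frac{363118}{41488} - 459288} = - \frac{262547}{\left(-363118\right) \frac{1}{41488} - 459288} = - \frac{262547}{- \frac{181559}{20744} - 459288} = - \frac{262547}{- \frac{9527651831}{20744}} = \left(-262547\right) \left(- \frac{20744}{9527651831}\right) = \frac{5446274968}{9527651831}$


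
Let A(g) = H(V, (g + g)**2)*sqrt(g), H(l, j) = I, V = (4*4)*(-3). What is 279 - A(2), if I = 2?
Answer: 279 - 2*sqrt(2) ≈ 276.17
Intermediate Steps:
V = -48 (V = 16*(-3) = -48)
H(l, j) = 2
A(g) = 2*sqrt(g)
279 - A(2) = 279 - 2*sqrt(2)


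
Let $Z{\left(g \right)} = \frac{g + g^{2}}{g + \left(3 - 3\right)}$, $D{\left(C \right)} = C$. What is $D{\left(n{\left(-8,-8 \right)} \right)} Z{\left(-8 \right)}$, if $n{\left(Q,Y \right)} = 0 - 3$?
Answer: $21$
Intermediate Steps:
$n{\left(Q,Y \right)} = -3$
$Z{\left(g \right)} = \frac{g + g^{2}}{g}$ ($Z{\left(g \right)} = \frac{g + g^{2}}{g + \left(3 - 3\right)} = \frac{g + g^{2}}{g + 0} = \frac{g + g^{2}}{g}$)
$D{\left(n{\left(-8,-8 \right)} \right)} Z{\left(-8 \right)} = - 3 \left(1 - 8\right) = \left(-3\right) \left(-7\right) = 21$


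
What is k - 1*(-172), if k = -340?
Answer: -168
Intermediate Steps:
k - 1*(-172) = -340 - 1*(-172) = -340 + 172 = -168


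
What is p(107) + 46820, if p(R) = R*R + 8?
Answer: 58277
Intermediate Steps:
p(R) = 8 + R² (p(R) = R² + 8 = 8 + R²)
p(107) + 46820 = (8 + 107²) + 46820 = (8 + 11449) + 46820 = 11457 + 46820 = 58277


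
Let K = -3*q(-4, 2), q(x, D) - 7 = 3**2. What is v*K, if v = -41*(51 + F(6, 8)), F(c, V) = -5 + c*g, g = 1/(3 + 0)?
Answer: 94464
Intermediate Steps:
q(x, D) = 16 (q(x, D) = 7 + 3**2 = 7 + 9 = 16)
g = 1/3 ≈ 0.33333
F(c, V) = -5 + c/3 (F(c, V) = -5 + c*(1/3) = -5 + c/3)
v = -1968 (v = -41*(51 + (-5 + (1/3)*6)) = -41*(51 + (-5 + 2)) = -41*(51 - 3) = -41*48 = -1968)
K = -48 (K = -3*16 = -48)
v*K = -1968*(-48) = 94464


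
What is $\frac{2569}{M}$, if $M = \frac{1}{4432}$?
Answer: $11385808$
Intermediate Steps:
$M = \frac{1}{4432} \approx 0.00022563$
$\frac{2569}{M} = 2569 \frac{1}{\frac{1}{4432}} = 2569 \cdot 4432 = 11385808$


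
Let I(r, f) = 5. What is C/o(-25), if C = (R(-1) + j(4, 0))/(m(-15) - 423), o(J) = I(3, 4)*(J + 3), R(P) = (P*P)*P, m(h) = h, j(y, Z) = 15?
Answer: 7/24090 ≈ 0.00029058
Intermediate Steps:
R(P) = P³ (R(P) = P²*P = P³)
o(J) = 15 + 5*J (o(J) = 5*(J + 3) = 5*(3 + J) = 15 + 5*J)
C = -7/219 (C = ((-1)³ + 15)/(-15 - 423) = (-1 + 15)/(-438) = 14*(-1/438) = -7/219 ≈ -0.031963)
C/o(-25) = -7/(219*(15 + 5*(-25))) = -7/(219*(15 - 125)) = -7/219/(-110) = -7/219*(-1/110) = 7/24090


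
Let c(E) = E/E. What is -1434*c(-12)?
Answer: -1434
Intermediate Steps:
c(E) = 1
-1434*c(-12) = -1434*1 = -1434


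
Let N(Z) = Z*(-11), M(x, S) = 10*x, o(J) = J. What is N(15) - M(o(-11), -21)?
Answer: -55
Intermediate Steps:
N(Z) = -11*Z
N(15) - M(o(-11), -21) = -11*15 - 10*(-11) = -165 - 1*(-110) = -165 + 110 = -55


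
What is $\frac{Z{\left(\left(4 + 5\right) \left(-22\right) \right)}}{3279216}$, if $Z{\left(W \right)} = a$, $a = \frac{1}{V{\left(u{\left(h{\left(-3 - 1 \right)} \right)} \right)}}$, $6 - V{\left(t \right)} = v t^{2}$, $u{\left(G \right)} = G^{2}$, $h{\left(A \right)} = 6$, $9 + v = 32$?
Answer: $- \frac{1}{97727195232} \approx -1.0233 \cdot 10^{-11}$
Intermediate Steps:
$v = 23$ ($v = -9 + 32 = 23$)
$V{\left(t \right)} = 6 - 23 t^{2}$
$a = - \frac{1}{29802}$ ($a = \frac{1}{6 - 23 \left(6^{2}\right)^{2}} = \frac{1}{6 - 23 \cdot 36^{2}} = \frac{1}{6 - 29808} = \frac{1}{-29802} = - \frac{1}{29802} \approx -3.3555 \cdot 10^{-5}$)
$Z{\left(W \right)} = - \frac{1}{29802}$
$\frac{Z{\left(\left(4 + 5\right) \left(-22\right) \right)}}{3279216} = - \frac{1}{29802 \cdot 3279216} = \left(- \frac{1}{29802}\right) \frac{1}{3279216} = - \frac{1}{97727195232}$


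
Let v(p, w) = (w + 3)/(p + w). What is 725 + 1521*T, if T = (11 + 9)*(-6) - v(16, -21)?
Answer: -936353/5 ≈ -1.8727e+5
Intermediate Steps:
v(p, w) = (3 + w)/(p + w)
T = -618/5 (T = (11 + 9)*(-6) - (3 - 21)/(16 - 21) = 20*(-6) - (-18)/(-5) = -120 - (-1)*(-18)/5 = -120 - 1*18/5 = -120 - 18/5 = -618/5 ≈ -123.60)
725 + 1521*T = 725 + 1521*(-618/5) = 725 - 939978/5 = -936353/5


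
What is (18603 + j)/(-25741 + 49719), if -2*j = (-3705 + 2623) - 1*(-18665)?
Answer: 19623/47956 ≈ 0.40919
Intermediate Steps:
j = -17583/2 (j = -((-3705 + 2623) - 1*(-18665))/2 = -(-1082 + 18665)/2 = -½*17583 = -17583/2 ≈ -8791.5)
(18603 + j)/(-25741 + 49719) = (18603 - 17583/2)/(-25741 + 49719) = (19623/2)/23978 = (19623/2)*(1/23978) = 19623/47956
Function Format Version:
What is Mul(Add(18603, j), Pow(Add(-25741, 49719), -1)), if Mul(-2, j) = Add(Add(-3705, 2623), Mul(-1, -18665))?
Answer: Rational(19623, 47956) ≈ 0.40919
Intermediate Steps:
j = Rational(-17583, 2) (j = Mul(Rational(-1, 2), Add(Add(-3705, 2623), Mul(-1, -18665))) = Mul(Rational(-1, 2), Add(-1082, 18665)) = Mul(Rational(-1, 2), 17583) = Rational(-17583, 2) ≈ -8791.5)
Mul(Add(18603, j), Pow(Add(-25741, 49719), -1)) = Mul(Add(18603, Rational(-17583, 2)), Pow(Add(-25741, 49719), -1)) = Mul(Rational(19623, 2), Pow(23978, -1)) = Mul(Rational(19623, 2), Rational(1, 23978)) = Rational(19623, 47956)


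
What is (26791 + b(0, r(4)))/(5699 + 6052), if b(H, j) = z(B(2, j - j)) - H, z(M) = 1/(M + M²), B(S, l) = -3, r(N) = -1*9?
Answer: 160747/70506 ≈ 2.2799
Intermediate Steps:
r(N) = -9
b(H, j) = ⅙ - H (b(H, j) = 1/((-3)*(1 - 3)) - H = -⅓/(-2) - H = -⅓*(-½) - H = ⅙ - H)
(26791 + b(0, r(4)))/(5699 + 6052) = (26791 + (⅙ - 1*0))/(5699 + 6052) = (26791 + (⅙ + 0))/11751 = (26791 + ⅙)*(1/11751) = (160747/6)*(1/11751) = 160747/70506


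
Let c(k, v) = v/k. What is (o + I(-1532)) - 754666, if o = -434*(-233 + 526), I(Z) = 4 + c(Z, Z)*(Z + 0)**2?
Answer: 1465200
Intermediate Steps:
I(Z) = 4 + Z**2 (I(Z) = 4 + (Z/Z)*(Z + 0)**2 = 4 + 1*Z**2 = 4 + Z**2)
o = -127162 (o = -434*293 = -127162)
(o + I(-1532)) - 754666 = (-127162 + (4 + (-1532)**2)) - 754666 = (-127162 + (4 + 2347024)) - 754666 = (-127162 + 2347028) - 754666 = 2219866 - 754666 = 1465200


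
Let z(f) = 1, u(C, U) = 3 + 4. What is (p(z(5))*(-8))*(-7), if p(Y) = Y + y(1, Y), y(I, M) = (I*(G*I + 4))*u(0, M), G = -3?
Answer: 448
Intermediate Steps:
u(C, U) = 7
y(I, M) = 7*I*(4 - 3*I) (y(I, M) = (I*(-3*I + 4))*7 = (I*(4 - 3*I))*7 = 7*I*(4 - 3*I))
p(Y) = 7 + Y (p(Y) = Y + 7*1*(4 - 3*1) = Y + 7*1*(4 - 3) = Y + 7*1*1 = Y + 7 = 7 + Y)
(p(z(5))*(-8))*(-7) = ((7 + 1)*(-8))*(-7) = (8*(-8))*(-7) = -64*(-7) = 448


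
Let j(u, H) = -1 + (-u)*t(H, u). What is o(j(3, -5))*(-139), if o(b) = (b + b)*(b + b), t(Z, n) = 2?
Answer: -27244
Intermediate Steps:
j(u, H) = -1 - 2*u (j(u, H) = -1 - u*2 = -1 - 2*u)
o(b) = 4*b**2 (o(b) = (2*b)*(2*b) = 4*b**2)
o(j(3, -5))*(-139) = (4*(-1 - 2*3)**2)*(-139) = (4*(-1 - 6)**2)*(-139) = (4*(-7)**2)*(-139) = (4*49)*(-139) = 196*(-139) = -27244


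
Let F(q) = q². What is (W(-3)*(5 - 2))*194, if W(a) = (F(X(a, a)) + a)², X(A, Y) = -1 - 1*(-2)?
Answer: 2328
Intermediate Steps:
X(A, Y) = 1 (X(A, Y) = -1 + 2 = 1)
W(a) = (1 + a)² (W(a) = (1² + a)² = (1 + a)²)
(W(-3)*(5 - 2))*194 = ((1 - 3)²*(5 - 2))*194 = ((-2)²*3)*194 = (4*3)*194 = 12*194 = 2328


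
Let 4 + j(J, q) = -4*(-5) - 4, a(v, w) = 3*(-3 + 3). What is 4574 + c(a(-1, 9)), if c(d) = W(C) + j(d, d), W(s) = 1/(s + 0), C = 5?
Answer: 22931/5 ≈ 4586.2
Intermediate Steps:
a(v, w) = 0 (a(v, w) = 3*0 = 0)
W(s) = 1/s
j(J, q) = 12 (j(J, q) = -4 + (-4*(-5) - 4) = -4 + (20 - 4) = -4 + 16 = 12)
c(d) = 61/5 (c(d) = 1/5 + 12 = ⅕ + 12 = 61/5)
4574 + c(a(-1, 9)) = 4574 + 61/5 = 22931/5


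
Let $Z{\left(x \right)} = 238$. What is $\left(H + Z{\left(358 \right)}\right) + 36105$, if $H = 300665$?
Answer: $337008$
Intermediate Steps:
$\left(H + Z{\left(358 \right)}\right) + 36105 = \left(300665 + 238\right) + 36105 = 300903 + 36105 = 337008$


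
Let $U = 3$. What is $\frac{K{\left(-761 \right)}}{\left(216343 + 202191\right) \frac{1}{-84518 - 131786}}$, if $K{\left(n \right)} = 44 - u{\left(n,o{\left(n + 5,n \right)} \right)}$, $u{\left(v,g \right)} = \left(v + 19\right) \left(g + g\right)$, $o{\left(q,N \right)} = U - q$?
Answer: $- \frac{121822412800}{209267} \approx -5.8214 \cdot 10^{5}$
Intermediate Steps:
$o{\left(q,N \right)} = 3 - q$
$u{\left(v,g \right)} = 2 g \left(19 + v\right)$ ($u{\left(v,g \right)} = \left(19 + v\right) 2 g = 2 g \left(19 + v\right)$)
$K{\left(n \right)} = 44 - 2 \left(-2 - n\right) \left(19 + n\right)$ ($K{\left(n \right)} = 44 - 2 \left(3 - \left(n + 5\right)\right) \left(19 + n\right) = 44 - 2 \left(3 - \left(5 + n\right)\right) \left(19 + n\right) = 44 - 2 \left(-2 - n\right) \left(19 + n\right)$)
$\frac{K{\left(-761 \right)}}{\left(216343 + 202191\right) \frac{1}{-84518 - 131786}} = \frac{44 + 2 \left(2 - 761\right) \left(19 - 761\right)}{\left(216343 + 202191\right) \frac{1}{-84518 - 131786}} = \frac{44 + 2 \left(-759\right) \left(-742\right)}{418534 \frac{1}{-216304}} = \frac{44 + 1126356}{418534 \left(- \frac{1}{216304}\right)} = \frac{1126400}{- \frac{209267}{108152}} = 1126400 \left(- \frac{108152}{209267}\right) = - \frac{121822412800}{209267}$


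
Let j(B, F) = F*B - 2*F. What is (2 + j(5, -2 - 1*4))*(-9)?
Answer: 144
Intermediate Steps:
j(B, F) = -2*F + B*F (j(B, F) = B*F - 2*F = -2*F + B*F)
(2 + j(5, -2 - 1*4))*(-9) = (2 + (-2 - 1*4)*(-2 + 5))*(-9) = (2 + (-2 - 4)*3)*(-9) = (2 - 6*3)*(-9) = (2 - 18)*(-9) = -16*(-9) = 144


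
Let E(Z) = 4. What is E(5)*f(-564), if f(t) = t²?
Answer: 1272384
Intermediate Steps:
E(5)*f(-564) = 4*(-564)² = 4*318096 = 1272384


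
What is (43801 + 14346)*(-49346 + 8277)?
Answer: -2388039143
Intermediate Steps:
(43801 + 14346)*(-49346 + 8277) = 58147*(-41069) = -2388039143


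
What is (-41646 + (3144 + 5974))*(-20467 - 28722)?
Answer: 1600019792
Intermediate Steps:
(-41646 + (3144 + 5974))*(-20467 - 28722) = (-41646 + 9118)*(-49189) = -32528*(-49189) = 1600019792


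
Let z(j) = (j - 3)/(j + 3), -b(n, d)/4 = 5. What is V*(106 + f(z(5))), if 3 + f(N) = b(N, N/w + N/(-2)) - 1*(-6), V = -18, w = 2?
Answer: -1602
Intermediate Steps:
b(n, d) = -20 (b(n, d) = -4*5 = -20)
z(j) = (-3 + j)/(3 + j)
f(N) = -17 (f(N) = -3 + (-20 - 1*(-6)) = -3 + (-20 + 6) = -3 - 14 = -17)
V*(106 + f(z(5))) = -18*(106 - 17) = -18*89 = -1602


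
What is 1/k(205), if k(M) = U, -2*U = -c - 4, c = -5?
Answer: -2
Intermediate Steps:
U = -½ (U = -(-1*(-5) - 4)/2 = -(5 - 4)/2 = -½*1 = -½ ≈ -0.50000)
k(M) = -½
1/k(205) = 1/(-½) = -2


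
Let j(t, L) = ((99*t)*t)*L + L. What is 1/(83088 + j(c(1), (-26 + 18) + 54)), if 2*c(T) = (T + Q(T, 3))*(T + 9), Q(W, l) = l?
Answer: 1/1904734 ≈ 5.2501e-7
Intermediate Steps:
c(T) = (3 + T)*(9 + T)/2 (c(T) = ((T + 3)*(T + 9))/2 = ((3 + T)*(9 + T))/2 = (3 + T)*(9 + T)/2)
j(t, L) = L + 99*L*t² (j(t, L) = (99*t²)*L + L = 99*L*t² + L = L + 99*L*t²)
1/(83088 + j(c(1), (-26 + 18) + 54)) = 1/(83088 + ((-26 + 18) + 54)*(1 + 99*(27/2 + (½)*1² + 6*1)²)) = 1/(83088 + (-8 + 54)*(1 + 99*(27/2 + (½)*1 + 6)²)) = 1/(83088 + 46*(1 + 99*(27/2 + ½ + 6)²)) = 1/(83088 + 46*(1 + 99*20²)) = 1/(83088 + 46*(1 + 99*400)) = 1/(83088 + 46*(1 + 39600)) = 1/(83088 + 46*39601) = 1/(83088 + 1821646) = 1/1904734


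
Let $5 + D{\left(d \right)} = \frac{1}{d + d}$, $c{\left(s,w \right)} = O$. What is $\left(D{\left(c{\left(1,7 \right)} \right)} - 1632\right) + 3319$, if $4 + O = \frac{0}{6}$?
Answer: $\frac{13455}{8} \approx 1681.9$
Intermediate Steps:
$O = -4$ ($O = -4 + \frac{0}{6} = -4 + 0 \cdot \frac{1}{6} = -4 + 0 = -4$)
$c{\left(s,w \right)} = -4$
$D{\left(d \right)} = -5 + \frac{1}{2 d}$ ($D{\left(d \right)} = -5 + \frac{1}{d + d} = -5 + \frac{1}{2 d}$)
$\left(D{\left(c{\left(1,7 \right)} \right)} - 1632\right) + 3319 = \left(\left(-5 + \frac{1}{2 \left(-4\right)}\right) - 1632\right) + 3319 = \left(\left(-5 + \frac{1}{2} \left(- \frac{1}{4}\right)\right) - 1632\right) + 3319 = \left(\left(-5 - \frac{1}{8}\right) - 1632\right) + 3319 = \left(- \frac{41}{8} - 1632\right) + 3319 = - \frac{13097}{8} + 3319 = \frac{13455}{8}$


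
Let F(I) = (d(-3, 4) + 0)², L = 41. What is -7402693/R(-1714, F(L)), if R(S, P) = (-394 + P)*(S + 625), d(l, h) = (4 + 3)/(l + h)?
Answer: -7402693/375705 ≈ -19.703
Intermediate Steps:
d(l, h) = 7/(h + l)
F(I) = 49 (F(I) = (7/(4 - 3) + 0)² = (7/1 + 0)² = (7*1 + 0)² = (7 + 0)² = 7² = 49)
R(S, P) = (-394 + P)*(625 + S)
-7402693/R(-1714, F(L)) = -7402693/(-246250 - 394*(-1714) + 625*49 + 49*(-1714)) = -7402693/(-246250 + 675316 + 30625 - 83986) = -7402693/375705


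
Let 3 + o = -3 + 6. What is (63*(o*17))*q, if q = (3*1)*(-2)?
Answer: 0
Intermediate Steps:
o = 0 (o = -3 + (-3 + 6) = -3 + 3 = 0)
q = -6 (q = 3*(-2) = -6)
(63*(o*17))*q = (63*(0*17))*(-6) = (63*0)*(-6) = 0*(-6) = 0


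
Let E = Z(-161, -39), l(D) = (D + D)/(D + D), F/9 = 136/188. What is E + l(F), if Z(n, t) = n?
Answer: -160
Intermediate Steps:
F = 306/47 (F = 9*(136/188) = 9*(136*(1/188)) = 9*(34/47) = 306/47 ≈ 6.5106)
l(D) = 1 (l(D) = (2*D)/((2*D)) = (2*D)*(1/(2*D)) = 1)
E = -161
E + l(F) = -161 + 1 = -160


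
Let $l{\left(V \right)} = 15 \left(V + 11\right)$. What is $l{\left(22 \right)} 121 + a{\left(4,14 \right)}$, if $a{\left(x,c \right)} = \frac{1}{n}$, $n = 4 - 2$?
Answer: $\frac{119791}{2} \approx 59896.0$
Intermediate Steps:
$l{\left(V \right)} = 165 + 15 V$ ($l{\left(V \right)} = 15 \left(11 + V\right) = 165 + 15 V$)
$n = 2$
$a{\left(x,c \right)} = \frac{1}{2}$
$l{\left(22 \right)} 121 + a{\left(4,14 \right)} = \left(165 + 15 \cdot 22\right) 121 + \frac{1}{2} = \left(165 + 330\right) 121 + \frac{1}{2} = 495 \cdot 121 + \frac{1}{2} = 59895 + \frac{1}{2} = \frac{119791}{2}$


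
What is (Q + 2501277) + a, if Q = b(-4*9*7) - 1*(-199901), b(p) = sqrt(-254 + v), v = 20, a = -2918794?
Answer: -217616 + 3*I*sqrt(26) ≈ -2.1762e+5 + 15.297*I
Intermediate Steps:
b(p) = 3*I*sqrt(26) (b(p) = sqrt(-254 + 20) = sqrt(-234) = 3*I*sqrt(26))
Q = 199901 + 3*I*sqrt(26) (Q = 3*I*sqrt(26) - 1*(-199901) = 3*I*sqrt(26) + 199901 = 199901 + 3*I*sqrt(26) ≈ 1.999e+5 + 15.297*I)
(Q + 2501277) + a = ((199901 + 3*I*sqrt(26)) + 2501277) - 2918794 = (2701178 + 3*I*sqrt(26)) - 2918794 = -217616 + 3*I*sqrt(26)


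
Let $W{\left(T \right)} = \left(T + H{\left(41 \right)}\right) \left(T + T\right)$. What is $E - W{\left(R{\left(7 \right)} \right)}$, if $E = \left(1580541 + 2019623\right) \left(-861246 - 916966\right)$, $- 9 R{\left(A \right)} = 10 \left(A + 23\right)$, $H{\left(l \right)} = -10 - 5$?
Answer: $- \frac{57616693469912}{9} \approx -6.4019 \cdot 10^{12}$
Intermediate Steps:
$H{\left(l \right)} = -15$ ($H{\left(l \right)} = -10 - 5 = -15$)
$R{\left(A \right)} = - \frac{230}{9} - \frac{10 A}{9}$ ($R{\left(A \right)} = - \frac{10 \left(A + 23\right)}{9} = - \frac{10 \left(23 + A\right)}{9} = - \frac{230 + 10 A}{9} = - \frac{230}{9} - \frac{10 A}{9}$)
$W{\left(T \right)} = 2 T \left(-15 + T\right)$ ($W{\left(T \right)} = \left(T - 15\right) \left(T + T\right) = \left(-15 + T\right) 2 T = 2 T \left(-15 + T\right)$)
$E = -6401854826768$ ($E = 3600164 \left(-1778212\right) = -6401854826768$)
$E - W{\left(R{\left(7 \right)} \right)} = -6401854826768 - 2 \left(- \frac{230}{9} - \frac{70}{9}\right) \left(-15 - \frac{100}{3}\right) = -6401854826768 - 2 \left(- \frac{100}{3}\right) \left(-15 - \frac{100}{3}\right) = -6401854826768 - 2 \left(- \frac{100}{3}\right) \left(- \frac{145}{3}\right) = -6401854826768 - \frac{29000}{9} = - \frac{57616693469912}{9}$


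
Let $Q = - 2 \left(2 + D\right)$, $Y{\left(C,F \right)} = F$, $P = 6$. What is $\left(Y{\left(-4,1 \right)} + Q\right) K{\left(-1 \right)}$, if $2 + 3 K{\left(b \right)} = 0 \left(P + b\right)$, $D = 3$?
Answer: $6$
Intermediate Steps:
$K{\left(b \right)} = - \frac{2}{3}$ ($K{\left(b \right)} = - \frac{2}{3} + \frac{0 \left(6 + b\right)}{3} = - \frac{2}{3} + \frac{1}{3} \cdot 0 = - \frac{2}{3} + 0 = - \frac{2}{3}$)
$Q = -10$ ($Q = - 2 \left(2 + 3\right) = \left(-2\right) 5 = -10$)
$\left(Y{\left(-4,1 \right)} + Q\right) K{\left(-1 \right)} = \left(1 - 10\right) \left(- \frac{2}{3}\right) = \left(-9\right) \left(- \frac{2}{3}\right) = 6$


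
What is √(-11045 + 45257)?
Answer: 2*√8553 ≈ 184.96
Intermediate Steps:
√(-11045 + 45257) = √34212 = 2*√8553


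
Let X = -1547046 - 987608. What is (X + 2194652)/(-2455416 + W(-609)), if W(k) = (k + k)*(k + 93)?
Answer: 18889/101496 ≈ 0.18611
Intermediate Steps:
X = -2534654
W(k) = 2*k*(93 + k) (W(k) = (2*k)*(93 + k) = 2*k*(93 + k))
(X + 2194652)/(-2455416 + W(-609)) = (-2534654 + 2194652)/(-2455416 + 2*(-609)*(93 - 609)) = -340002/(-2455416 + 2*(-609)*(-516)) = -340002/(-2455416 + 628488) = -340002/(-1826928) = -340002*(-1/1826928) = 18889/101496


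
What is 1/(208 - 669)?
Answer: -1/461 ≈ -0.0021692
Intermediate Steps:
1/(208 - 669) = 1/(-461) = -1/461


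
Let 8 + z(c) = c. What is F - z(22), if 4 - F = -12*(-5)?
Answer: -70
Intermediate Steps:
z(c) = -8 + c
F = -56 (F = 4 - (-12)*(-5) = 4 - 1*60 = 4 - 60 = -56)
F - z(22) = -56 - (-8 + 22) = -56 - 1*14 = -56 - 14 = -70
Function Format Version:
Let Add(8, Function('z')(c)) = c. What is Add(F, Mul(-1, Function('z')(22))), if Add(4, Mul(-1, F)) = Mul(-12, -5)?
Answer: -70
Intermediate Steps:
Function('z')(c) = Add(-8, c)
F = -56 (F = Add(4, Mul(-1, Mul(-12, -5))) = Add(4, Mul(-1, 60)) = Add(4, -60) = -56)
Add(F, Mul(-1, Function('z')(22))) = Add(-56, Mul(-1, Add(-8, 22))) = Add(-56, Mul(-1, 14)) = Add(-56, -14) = -70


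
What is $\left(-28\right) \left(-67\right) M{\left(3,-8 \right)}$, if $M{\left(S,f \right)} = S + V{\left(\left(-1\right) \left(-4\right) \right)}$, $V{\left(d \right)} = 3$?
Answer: $11256$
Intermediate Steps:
$M{\left(S,f \right)} = 3 + S$ ($M{\left(S,f \right)} = S + 3 = 3 + S$)
$\left(-28\right) \left(-67\right) M{\left(3,-8 \right)} = \left(-28\right) \left(-67\right) \left(3 + 3\right) = 1876 \cdot 6 = 11256$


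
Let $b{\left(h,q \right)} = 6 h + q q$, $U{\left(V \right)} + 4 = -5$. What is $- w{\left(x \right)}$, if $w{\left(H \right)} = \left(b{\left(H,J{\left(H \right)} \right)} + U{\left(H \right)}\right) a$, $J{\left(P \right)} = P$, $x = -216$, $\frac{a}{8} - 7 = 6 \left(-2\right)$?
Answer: $1814040$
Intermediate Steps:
$U{\left(V \right)} = -9$ ($U{\left(V \right)} = -4 - 5 = -9$)
$a = -40$ ($a = 56 + 8 \cdot 6 \left(-2\right) = 56 + 8 \left(-12\right) = 56 - 96 = -40$)
$b{\left(h,q \right)} = q^{2} + 6 h$ ($b{\left(h,q \right)} = 6 h + q^{2} = q^{2} + 6 h$)
$w{\left(H \right)} = 360 - 240 H - 40 H^{2}$ ($w{\left(H \right)} = \left(\left(H^{2} + 6 H\right) - 9\right) \left(-40\right) = \left(-9 + H^{2} + 6 H\right) \left(-40\right) = 360 - 240 H - 40 H^{2}$)
$- w{\left(x \right)} = - (360 - -51840 - 40 \left(-216\right)^{2}) = - (360 + 51840 - 1866240) = \left(-1\right) \left(-1814040\right) = 1814040$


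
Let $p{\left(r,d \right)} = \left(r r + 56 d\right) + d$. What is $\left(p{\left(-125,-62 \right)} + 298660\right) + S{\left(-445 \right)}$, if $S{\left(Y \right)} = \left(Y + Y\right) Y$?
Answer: $706801$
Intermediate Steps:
$S{\left(Y \right)} = 2 Y^{2}$ ($S{\left(Y \right)} = 2 Y Y = 2 Y^{2}$)
$p{\left(r,d \right)} = r^{2} + 57 d$ ($p{\left(r,d \right)} = \left(r^{2} + 56 d\right) + d = r^{2} + 57 d$)
$\left(p{\left(-125,-62 \right)} + 298660\right) + S{\left(-445 \right)} = \left(\left(\left(-125\right)^{2} + 57 \left(-62\right)\right) + 298660\right) + 2 \left(-445\right)^{2} = \left(\left(15625 - 3534\right) + 298660\right) + 2 \cdot 198025 = \left(12091 + 298660\right) + 396050 = 310751 + 396050 = 706801$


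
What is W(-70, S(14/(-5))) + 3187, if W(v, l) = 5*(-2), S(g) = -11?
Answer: 3177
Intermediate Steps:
W(v, l) = -10
W(-70, S(14/(-5))) + 3187 = -10 + 3187 = 3177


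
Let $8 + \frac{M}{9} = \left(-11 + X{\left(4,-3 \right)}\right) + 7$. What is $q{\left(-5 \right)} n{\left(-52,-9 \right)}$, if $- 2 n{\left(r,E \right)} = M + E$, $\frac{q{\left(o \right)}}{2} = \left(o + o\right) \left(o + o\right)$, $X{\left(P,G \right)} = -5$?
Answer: $16200$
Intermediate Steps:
$M = -153$ ($M = -72 + 9 \left(\left(-11 - 5\right) + 7\right) = -72 + 9 \left(-16 + 7\right) = -72 + 9 \left(-9\right) = -72 - 81 = -153$)
$q{\left(o \right)} = 8 o^{2}$ ($q{\left(o \right)} = 2 \left(o + o\right) \left(o + o\right) = 2 \cdot 2 o 2 o = 2 \cdot 4 o^{2} = 8 o^{2}$)
$n{\left(r,E \right)} = \frac{153}{2} - \frac{E}{2}$ ($n{\left(r,E \right)} = - \frac{-153 + E}{2} = \frac{153}{2} - \frac{E}{2}$)
$q{\left(-5 \right)} n{\left(-52,-9 \right)} = 8 \left(-5\right)^{2} \left(\frac{153}{2} - - \frac{9}{2}\right) = 8 \cdot 25 \left(\frac{153}{2} + \frac{9}{2}\right) = 200 \cdot 81 = 16200$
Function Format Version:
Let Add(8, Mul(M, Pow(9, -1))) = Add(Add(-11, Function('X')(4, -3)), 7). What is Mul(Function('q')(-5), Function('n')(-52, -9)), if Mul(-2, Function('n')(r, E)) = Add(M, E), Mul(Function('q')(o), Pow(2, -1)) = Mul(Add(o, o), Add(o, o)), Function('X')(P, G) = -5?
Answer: 16200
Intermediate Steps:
M = -153 (M = Add(-72, Mul(9, Add(Add(-11, -5), 7))) = Add(-72, Mul(9, Add(-16, 7))) = Add(-72, Mul(9, -9)) = Add(-72, -81) = -153)
Function('q')(o) = Mul(8, Pow(o, 2)) (Function('q')(o) = Mul(2, Mul(Add(o, o), Add(o, o))) = Mul(2, Mul(Mul(2, o), Mul(2, o))) = Mul(2, Mul(4, Pow(o, 2))) = Mul(8, Pow(o, 2)))
Function('n')(r, E) = Add(Rational(153, 2), Mul(Rational(-1, 2), E)) (Function('n')(r, E) = Mul(Rational(-1, 2), Add(-153, E)) = Add(Rational(153, 2), Mul(Rational(-1, 2), E)))
Mul(Function('q')(-5), Function('n')(-52, -9)) = Mul(Mul(8, Pow(-5, 2)), Add(Rational(153, 2), Mul(Rational(-1, 2), -9))) = Mul(Mul(8, 25), Add(Rational(153, 2), Rational(9, 2))) = Mul(200, 81) = 16200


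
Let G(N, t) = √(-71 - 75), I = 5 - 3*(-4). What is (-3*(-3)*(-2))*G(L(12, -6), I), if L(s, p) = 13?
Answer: -18*I*√146 ≈ -217.49*I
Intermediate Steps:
I = 17 (I = 5 + 12 = 17)
G(N, t) = I*√146 (G(N, t) = √(-146) = I*√146)
(-3*(-3)*(-2))*G(L(12, -6), I) = (-3*(-3)*(-2))*(I*√146) = (9*(-2))*(I*√146) = -18*I*√146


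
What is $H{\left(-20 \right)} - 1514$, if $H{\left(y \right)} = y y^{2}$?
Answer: $-9514$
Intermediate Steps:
$H{\left(y \right)} = y^{3}$
$H{\left(-20 \right)} - 1514 = \left(-20\right)^{3} - 1514 = -8000 - 1514 = -9514$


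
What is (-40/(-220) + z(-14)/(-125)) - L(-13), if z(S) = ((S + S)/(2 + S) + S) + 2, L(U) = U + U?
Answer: 108319/4125 ≈ 26.259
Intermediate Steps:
L(U) = 2*U
z(S) = 2 + S + 2*S/(2 + S) (z(S) = ((2*S)/(2 + S) + S) + 2 = (2*S/(2 + S) + S) + 2 = (S + 2*S/(2 + S)) + 2 = 2 + S + 2*S/(2 + S))
(-40/(-220) + z(-14)/(-125)) - L(-13) = (-40/(-220) + ((4 + (-14)**2 + 6*(-14))/(2 - 14))/(-125)) - 2*(-13) = (-40*(-1/220) + ((4 + 196 - 84)/(-12))*(-1/125)) - 1*(-26) = (2/11 - 1/12*116*(-1/125)) + 26 = (2/11 - 29/3*(-1/125)) + 26 = (2/11 + 29/375) + 26 = 1069/4125 + 26 = 108319/4125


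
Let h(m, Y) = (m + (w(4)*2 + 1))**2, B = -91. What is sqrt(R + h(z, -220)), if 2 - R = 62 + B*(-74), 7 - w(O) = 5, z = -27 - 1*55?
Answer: I*sqrt(865) ≈ 29.411*I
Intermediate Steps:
z = -82 (z = -27 - 55 = -82)
w(O) = 2 (w(O) = 7 - 1*5 = 7 - 5 = 2)
R = -6794 (R = 2 - (62 - 91*(-74)) = 2 - (62 + 6734) = 2 - 1*6796 = 2 - 6796 = -6794)
h(m, Y) = (5 + m)**2 (h(m, Y) = (m + (2*2 + 1))**2 = (m + (4 + 1))**2 = (m + 5)**2 = (5 + m)**2)
sqrt(R + h(z, -220)) = sqrt(-6794 + (5 - 82)**2) = sqrt(-6794 + (-77)**2) = sqrt(-6794 + 5929) = sqrt(-865) = I*sqrt(865)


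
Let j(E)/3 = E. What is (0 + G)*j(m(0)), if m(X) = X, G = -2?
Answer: 0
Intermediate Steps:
j(E) = 3*E
(0 + G)*j(m(0)) = (0 - 2)*(3*0) = -2*0 = 0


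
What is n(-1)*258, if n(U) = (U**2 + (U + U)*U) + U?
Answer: 516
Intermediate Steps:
n(U) = U + 3*U**2 (n(U) = (U**2 + (2*U)*U) + U = (U**2 + 2*U**2) + U = 3*U**2 + U = U + 3*U**2)
n(-1)*258 = -(1 + 3*(-1))*258 = -(1 - 3)*258 = -1*(-2)*258 = 2*258 = 516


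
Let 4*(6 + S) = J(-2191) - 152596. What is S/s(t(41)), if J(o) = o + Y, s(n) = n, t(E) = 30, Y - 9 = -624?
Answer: -77713/60 ≈ -1295.2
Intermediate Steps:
Y = -615 (Y = 9 - 624 = -615)
J(o) = -615 + o (J(o) = o - 615 = -615 + o)
S = -77713/2 (S = -6 + ((-615 - 2191) - 152596)/4 = -6 + (-2806 - 152596)/4 = -6 + (1/4)*(-155402) = -6 - 77701/2 = -77713/2 ≈ -38857.)
S/s(t(41)) = -77713/2/30 = -77713/2*1/30 = -77713/60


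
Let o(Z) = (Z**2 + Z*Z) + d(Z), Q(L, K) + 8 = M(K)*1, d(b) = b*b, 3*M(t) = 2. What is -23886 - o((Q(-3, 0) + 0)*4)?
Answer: -79402/3 ≈ -26467.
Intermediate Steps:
M(t) = 2/3 (M(t) = (1/3)*2 = 2/3)
d(b) = b**2
Q(L, K) = -22/3 (Q(L, K) = -8 + (2/3)*1 = -8 + 2/3 = -22/3)
o(Z) = 3*Z**2 (o(Z) = (Z**2 + Z*Z) + Z**2 = (Z**2 + Z**2) + Z**2 = 2*Z**2 + Z**2 = 3*Z**2)
-23886 - o((Q(-3, 0) + 0)*4) = -23886 - 3*((-22/3 + 0)*4)**2 = -23886 - 3*(-22/3*4)**2 = -23886 - 3*(-88/3)**2 = -23886 - 3*7744/9 = -23886 - 1*7744/3 = -23886 - 7744/3 = -79402/3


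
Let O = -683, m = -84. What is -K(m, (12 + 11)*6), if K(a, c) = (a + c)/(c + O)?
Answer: 54/545 ≈ 0.099083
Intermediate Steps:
K(a, c) = (a + c)/(-683 + c) (K(a, c) = (a + c)/(c - 683) = (a + c)/(-683 + c))
-K(m, (12 + 11)*6) = -(-84 + (12 + 11)*6)/(-683 + (12 + 11)*6) = -(-84 + 23*6)/(-683 + 23*6) = -(-84 + 138)/(-683 + 138) = -54/(-545) = -(-1)*54/545 = -1*(-54/545) = 54/545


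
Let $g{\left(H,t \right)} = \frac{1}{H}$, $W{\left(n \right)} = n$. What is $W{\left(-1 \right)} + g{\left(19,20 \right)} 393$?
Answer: $\frac{374}{19} \approx 19.684$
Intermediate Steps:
$W{\left(-1 \right)} + g{\left(19,20 \right)} 393 = -1 + \frac{1}{19} \cdot 393 = -1 + \frac{393}{19} = \frac{374}{19}$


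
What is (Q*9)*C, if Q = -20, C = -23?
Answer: 4140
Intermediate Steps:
(Q*9)*C = -20*9*(-23) = -180*(-23) = 4140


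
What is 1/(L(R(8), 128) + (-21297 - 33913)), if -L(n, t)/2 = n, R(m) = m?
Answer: -1/55226 ≈ -1.8107e-5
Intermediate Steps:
L(n, t) = -2*n
1/(L(R(8), 128) + (-21297 - 33913)) = 1/(-2*8 + (-21297 - 33913)) = 1/(-16 - 55210) = 1/(-55226) = -1/55226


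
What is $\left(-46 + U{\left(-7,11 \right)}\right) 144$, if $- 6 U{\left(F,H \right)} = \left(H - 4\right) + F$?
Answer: $-6624$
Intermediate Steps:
$U{\left(F,H \right)} = \frac{2}{3} - \frac{F}{6} - \frac{H}{6}$ ($U{\left(F,H \right)} = - \frac{\left(H - 4\right) + F}{6} = - \frac{\left(-4 + H\right) + F}{6} = - \frac{-4 + F + H}{6} = \frac{2}{3} - \frac{F}{6} - \frac{H}{6}$)
$\left(-46 + U{\left(-7,11 \right)}\right) 144 = \left(-46 - 0\right) 144 = \left(-46 + \left(\frac{2}{3} + \frac{7}{6} - \frac{11}{6}\right)\right) 144 = \left(-46 + 0\right) 144 = \left(-46\right) 144 = -6624$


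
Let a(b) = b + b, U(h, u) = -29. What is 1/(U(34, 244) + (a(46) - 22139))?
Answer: -1/22076 ≈ -4.5298e-5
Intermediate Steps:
a(b) = 2*b
1/(U(34, 244) + (a(46) - 22139)) = 1/(-29 + (2*46 - 22139)) = 1/(-29 + (92 - 22139)) = 1/(-29 - 22047) = 1/(-22076) = -1/22076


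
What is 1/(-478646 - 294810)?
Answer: -1/773456 ≈ -1.2929e-6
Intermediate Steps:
1/(-478646 - 294810) = 1/(-773456) = -1/773456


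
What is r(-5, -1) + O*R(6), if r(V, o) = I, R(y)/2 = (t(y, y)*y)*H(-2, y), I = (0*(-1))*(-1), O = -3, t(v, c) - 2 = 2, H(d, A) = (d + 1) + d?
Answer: 432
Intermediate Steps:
H(d, A) = 1 + 2*d (H(d, A) = (1 + d) + d = 1 + 2*d)
t(v, c) = 4 (t(v, c) = 2 + 2 = 4)
I = 0 (I = 0*(-1) = 0)
R(y) = -24*y (R(y) = 2*((4*y)*(1 + 2*(-2))) = 2*((4*y)*(1 - 4)) = 2*((4*y)*(-3)) = 2*(-12*y) = -24*y)
r(V, o) = 0
r(-5, -1) + O*R(6) = 0 - (-72)*6 = 0 - 3*(-144) = 0 + 432 = 432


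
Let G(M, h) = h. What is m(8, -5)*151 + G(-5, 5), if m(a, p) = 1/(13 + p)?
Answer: 191/8 ≈ 23.875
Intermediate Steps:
m(8, -5)*151 + G(-5, 5) = 151/(13 - 5) + 5 = 151/8 + 5 = 191/8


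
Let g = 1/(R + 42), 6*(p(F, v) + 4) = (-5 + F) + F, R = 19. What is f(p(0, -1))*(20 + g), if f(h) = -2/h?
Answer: 14652/1769 ≈ 8.2826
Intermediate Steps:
p(F, v) = -29/6 + F/3 (p(F, v) = -4 + ((-5 + F) + F)/6 = -4 + (-5 + 2*F)/6 = -4 + (-5/6 + F/3) = -29/6 + F/3)
g = 1/61 (g = 1/(19 + 42) = 1/61 ≈ 0.016393)
f(p(0, -1))*(20 + g) = (-2/(-29/6 + (1/3)*0))*(20 + 1/61) = -2/(-29/6 + 0)*(1221/61) = -2/(-29/6)*(1221/61) = -2*(-6/29)*(1221/61) = (12/29)*(1221/61) = 14652/1769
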